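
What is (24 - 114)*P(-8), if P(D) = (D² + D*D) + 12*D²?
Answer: -80640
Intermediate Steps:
P(D) = 14*D² (P(D) = (D² + D²) + 12*D² = 2*D² + 12*D² = 14*D²)
(24 - 114)*P(-8) = (24 - 114)*(14*(-8)²) = -1260*64 = -90*896 = -80640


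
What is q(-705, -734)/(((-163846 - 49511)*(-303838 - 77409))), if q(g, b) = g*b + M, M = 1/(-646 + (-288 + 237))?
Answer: 360676589/56695176176763 ≈ 6.3617e-6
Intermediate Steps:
M = -1/697 (M = 1/(-646 - 51) = 1/(-697) = -1/697 ≈ -0.0014347)
q(g, b) = -1/697 + b*g (q(g, b) = g*b - 1/697 = b*g - 1/697 = -1/697 + b*g)
q(-705, -734)/(((-163846 - 49511)*(-303838 - 77409))) = (-1/697 - 734*(-705))/(((-163846 - 49511)*(-303838 - 77409))) = (-1/697 + 517470)/((-213357*(-381247))) = (360676589/697)/81341716179 = (360676589/697)*(1/81341716179) = 360676589/56695176176763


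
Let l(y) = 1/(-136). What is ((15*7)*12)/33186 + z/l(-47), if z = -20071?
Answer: 15097727546/5531 ≈ 2.7297e+6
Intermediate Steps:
l(y) = -1/136
((15*7)*12)/33186 + z/l(-47) = ((15*7)*12)/33186 - 20071/(-1/136) = (105*12)*(1/33186) - 20071*(-136) = 1260*(1/33186) + 2729656 = 210/5531 + 2729656 = 15097727546/5531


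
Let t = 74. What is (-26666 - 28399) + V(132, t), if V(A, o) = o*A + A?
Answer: -45165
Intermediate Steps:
V(A, o) = A + A*o (V(A, o) = A*o + A = A + A*o)
(-26666 - 28399) + V(132, t) = (-26666 - 28399) + 132*(1 + 74) = -55065 + 132*75 = -55065 + 9900 = -45165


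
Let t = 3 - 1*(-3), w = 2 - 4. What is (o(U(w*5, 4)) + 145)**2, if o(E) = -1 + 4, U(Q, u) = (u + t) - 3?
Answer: 21904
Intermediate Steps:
w = -2
t = 6 (t = 3 + 3 = 6)
U(Q, u) = 3 + u (U(Q, u) = (u + 6) - 3 = (6 + u) - 3 = 3 + u)
o(E) = 3
(o(U(w*5, 4)) + 145)**2 = (3 + 145)**2 = 148**2 = 21904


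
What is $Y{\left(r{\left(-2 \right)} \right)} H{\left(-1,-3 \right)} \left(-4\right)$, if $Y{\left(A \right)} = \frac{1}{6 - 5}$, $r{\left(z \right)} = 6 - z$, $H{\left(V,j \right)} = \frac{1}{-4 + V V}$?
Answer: $\frac{4}{3} \approx 1.3333$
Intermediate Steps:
$H{\left(V,j \right)} = \frac{1}{-4 + V^{2}}$
$Y{\left(A \right)} = 1$ ($Y{\left(A \right)} = 1^{-1} = 1$)
$Y{\left(r{\left(-2 \right)} \right)} H{\left(-1,-3 \right)} \left(-4\right) = 1 \frac{1}{-4 + \left(-1\right)^{2}} \left(-4\right) = 1 \frac{1}{-4 + 1} \left(-4\right) = 1 \frac{1}{-3} \left(-4\right) = 1 \left(- \frac{1}{3}\right) \left(-4\right) = \left(- \frac{1}{3}\right) \left(-4\right) = \frac{4}{3}$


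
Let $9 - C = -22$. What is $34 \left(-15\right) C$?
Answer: $-15810$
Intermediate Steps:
$C = 31$ ($C = 9 - -22 = 9 + 22 = 31$)
$34 \left(-15\right) C = 34 \left(-15\right) 31 = \left(-510\right) 31 = -15810$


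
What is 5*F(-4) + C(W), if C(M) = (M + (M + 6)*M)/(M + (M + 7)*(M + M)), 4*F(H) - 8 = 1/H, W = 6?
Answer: 4393/432 ≈ 10.169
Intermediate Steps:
F(H) = 2 + 1/(4*H) (F(H) = 2 + (1/H)/4 = 2 + 1/(4*H))
C(M) = (M + M*(6 + M))/(M + 2*M*(7 + M)) (C(M) = (M + (6 + M)*M)/(M + (7 + M)*(2*M)) = (M + M*(6 + M))/(M + 2*M*(7 + M)))
5*F(-4) + C(W) = 5*(2 + (¼)/(-4)) + (7 + 6)/(15 + 2*6) = 5*(2 + (¼)*(-¼)) + 13/(15 + 12) = 5*(2 - 1/16) + 13/27 = 5*(31/16) + (1/27)*13 = 155/16 + 13/27 = 4393/432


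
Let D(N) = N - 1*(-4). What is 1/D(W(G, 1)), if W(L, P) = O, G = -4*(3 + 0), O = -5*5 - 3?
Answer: -1/24 ≈ -0.041667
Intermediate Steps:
O = -28 (O = -25 - 3 = -28)
G = -12 (G = -4*3 = -12)
W(L, P) = -28
D(N) = 4 + N (D(N) = N + 4 = 4 + N)
1/D(W(G, 1)) = 1/(4 - 28) = 1/(-24) = -1/24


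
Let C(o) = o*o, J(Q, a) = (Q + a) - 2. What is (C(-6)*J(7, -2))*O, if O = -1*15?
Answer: -1620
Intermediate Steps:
J(Q, a) = -2 + Q + a
O = -15
C(o) = o**2
(C(-6)*J(7, -2))*O = ((-6)**2*(-2 + 7 - 2))*(-15) = (36*3)*(-15) = 108*(-15) = -1620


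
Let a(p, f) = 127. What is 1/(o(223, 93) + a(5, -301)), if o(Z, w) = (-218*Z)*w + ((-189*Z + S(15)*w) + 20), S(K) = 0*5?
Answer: -1/4563102 ≈ -2.1915e-7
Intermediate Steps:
S(K) = 0
o(Z, w) = 20 - 189*Z - 218*Z*w (o(Z, w) = (-218*Z)*w + ((-189*Z + 0*w) + 20) = -218*Z*w + ((-189*Z + 0) + 20) = -218*Z*w + (-189*Z + 20) = -218*Z*w + (20 - 189*Z) = 20 - 189*Z - 218*Z*w)
1/(o(223, 93) + a(5, -301)) = 1/((20 - 189*223 - 218*223*93) + 127) = 1/((20 - 42147 - 4521102) + 127) = 1/(-4563229 + 127) = 1/(-4563102) = -1/4563102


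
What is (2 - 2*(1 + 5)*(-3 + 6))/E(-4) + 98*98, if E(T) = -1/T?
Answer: 9468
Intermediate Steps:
(2 - 2*(1 + 5)*(-3 + 6))/E(-4) + 98*98 = (2 - 2*(1 + 5)*(-3 + 6))/((-1/(-4))) + 98*98 = (2 - 12*3)/((-1*(-¼))) + 9604 = (2 - 2*18)/(¼) + 9604 = (2 - 36)*4 + 9604 = -34*4 + 9604 = -136 + 9604 = 9468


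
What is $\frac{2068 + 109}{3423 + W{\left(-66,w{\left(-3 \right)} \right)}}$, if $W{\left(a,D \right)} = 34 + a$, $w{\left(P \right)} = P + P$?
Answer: $\frac{2177}{3391} \approx 0.64199$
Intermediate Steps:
$w{\left(P \right)} = 2 P$
$\frac{2068 + 109}{3423 + W{\left(-66,w{\left(-3 \right)} \right)}} = \frac{2068 + 109}{3423 + \left(34 - 66\right)} = \frac{2177}{3423 - 32} = \frac{2177}{3391}$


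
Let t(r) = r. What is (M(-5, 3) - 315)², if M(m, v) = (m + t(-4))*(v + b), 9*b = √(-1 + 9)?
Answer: 116972 + 1368*√2 ≈ 1.1891e+5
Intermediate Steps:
b = 2*√2/9 (b = √(-1 + 9)/9 = √8/9 = (2*√2)/9 = 2*√2/9 ≈ 0.31427)
M(m, v) = (-4 + m)*(v + 2*√2/9) (M(m, v) = (m - 4)*(v + 2*√2/9) = (-4 + m)*(v + 2*√2/9))
(M(-5, 3) - 315)² = ((-4*3 - 8*√2/9 - 5*3 + (2/9)*(-5)*√2) - 315)² = ((-12 - 8*√2/9 - 15 - 10*√2/9) - 315)² = ((-27 - 2*√2) - 315)² = (-342 - 2*√2)²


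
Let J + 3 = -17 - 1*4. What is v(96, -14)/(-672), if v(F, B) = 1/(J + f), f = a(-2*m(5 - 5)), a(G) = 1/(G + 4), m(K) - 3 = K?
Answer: 1/16464 ≈ 6.0739e-5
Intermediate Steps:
m(K) = 3 + K
a(G) = 1/(4 + G)
J = -24 (J = -3 + (-17 - 1*4) = -3 + (-17 - 4) = -3 - 21 = -24)
f = -½ (f = 1/(4 - 2*(3 + (5 - 5))) = 1/(4 - 2*(3 + 0)) = 1/(4 - 2*3) = 1/(4 - 6) = 1/(-2) = -½ ≈ -0.50000)
v(F, B) = -2/49 (v(F, B) = 1/(-24 - ½) = 1/(-49/2) = -2/49)
v(96, -14)/(-672) = -2/49/(-672) = -2/49*(-1/672) = 1/16464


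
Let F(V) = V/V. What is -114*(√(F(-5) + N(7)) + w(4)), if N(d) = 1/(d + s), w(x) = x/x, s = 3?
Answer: -114 - 57*√110/5 ≈ -233.56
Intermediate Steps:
w(x) = 1
F(V) = 1
N(d) = 1/(3 + d) (N(d) = 1/(d + 3) = 1/(3 + d))
-114*(√(F(-5) + N(7)) + w(4)) = -114*(√(1 + 1/(3 + 7)) + 1) = -114*(√(1 + 1/10) + 1) = -114*(√(1 + ⅒) + 1) = -114*(√(11/10) + 1) = -114*(√110/10 + 1) = -114*(1 + √110/10) = -114 - 57*√110/5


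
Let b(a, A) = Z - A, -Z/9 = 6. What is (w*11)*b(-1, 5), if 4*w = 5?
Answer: -3245/4 ≈ -811.25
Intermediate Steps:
Z = -54 (Z = -9*6 = -54)
w = 5/4 (w = (¼)*5 = 5/4 ≈ 1.2500)
b(a, A) = -54 - A
(w*11)*b(-1, 5) = ((5/4)*11)*(-54 - 1*5) = 55*(-54 - 5)/4 = (55/4)*(-59) = -3245/4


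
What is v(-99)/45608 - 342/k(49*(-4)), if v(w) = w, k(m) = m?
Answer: 3894633/2234792 ≈ 1.7427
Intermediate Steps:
v(-99)/45608 - 342/k(49*(-4)) = -99/45608 - 342/(49*(-4)) = -99*1/45608 - 342/(-196) = -99/45608 - 342*(-1/196) = -99/45608 + 171/98 = 3894633/2234792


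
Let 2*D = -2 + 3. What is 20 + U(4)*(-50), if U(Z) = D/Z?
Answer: 55/4 ≈ 13.750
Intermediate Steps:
D = ½ (D = (-2 + 3)/2 = (½)*1 = ½ ≈ 0.50000)
U(Z) = 1/(2*Z)
20 + U(4)*(-50) = 20 + ((½)/4)*(-50) = 20 + ((½)*(¼))*(-50) = 20 + (⅛)*(-50) = 20 - 25/4 = 55/4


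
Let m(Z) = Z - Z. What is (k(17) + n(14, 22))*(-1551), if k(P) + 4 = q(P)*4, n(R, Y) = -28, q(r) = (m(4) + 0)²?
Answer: 49632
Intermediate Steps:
m(Z) = 0
q(r) = 0 (q(r) = (0 + 0)² = 0² = 0)
k(P) = -4 (k(P) = -4 + 0*4 = -4 + 0 = -4)
(k(17) + n(14, 22))*(-1551) = (-4 - 28)*(-1551) = -32*(-1551) = 49632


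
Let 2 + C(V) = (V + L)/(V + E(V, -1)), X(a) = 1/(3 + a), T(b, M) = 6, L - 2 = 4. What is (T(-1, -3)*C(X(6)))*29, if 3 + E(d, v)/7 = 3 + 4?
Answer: -7134/23 ≈ -310.17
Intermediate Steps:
L = 6 (L = 2 + 4 = 6)
E(d, v) = 28 (E(d, v) = -21 + 7*(3 + 4) = -21 + 7*7 = -21 + 49 = 28)
C(V) = -2 + (6 + V)/(28 + V) (C(V) = -2 + (V + 6)/(V + 28) = -2 + (6 + V)/(28 + V))
(T(-1, -3)*C(X(6)))*29 = (6*((-50 - 1/(3 + 6))/(28 + 1/(3 + 6))))*29 = (6*((-50 - 1/9)/(28 + 1/9)))*29 = (6*((-50 - 1*1/9)/(28 + 1/9)))*29 = (6*((-50 - 1/9)/(253/9)))*29 = (6*((9/253)*(-451/9)))*29 = (6*(-41/23))*29 = -246/23*29 = -7134/23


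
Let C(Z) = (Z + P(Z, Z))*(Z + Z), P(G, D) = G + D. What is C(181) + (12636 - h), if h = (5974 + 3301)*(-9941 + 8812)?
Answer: 10680677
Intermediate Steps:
P(G, D) = D + G
h = -10471475 (h = 9275*(-1129) = -10471475)
C(Z) = 6*Z**2 (C(Z) = (Z + (Z + Z))*(Z + Z) = (Z + 2*Z)*(2*Z) = (3*Z)*(2*Z) = 6*Z**2)
C(181) + (12636 - h) = 6*181**2 + (12636 - 1*(-10471475)) = 6*32761 + (12636 + 10471475) = 196566 + 10484111 = 10680677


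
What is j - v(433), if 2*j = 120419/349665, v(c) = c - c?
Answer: 120419/699330 ≈ 0.17219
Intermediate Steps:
v(c) = 0
j = 120419/699330 (j = (120419/349665)/2 = (120419*(1/349665))/2 = (½)*(120419/349665) = 120419/699330 ≈ 0.17219)
j - v(433) = 120419/699330 - 1*0 = 120419/699330 + 0 = 120419/699330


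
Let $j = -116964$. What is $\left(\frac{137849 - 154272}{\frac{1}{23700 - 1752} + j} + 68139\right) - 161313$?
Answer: $- \frac{239189025452550}{2567125871} \approx -93174.0$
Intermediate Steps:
$\left(\frac{137849 - 154272}{\frac{1}{23700 - 1752} + j} + 68139\right) - 161313 = \left(\frac{137849 - 154272}{\frac{1}{23700 - 1752} - 116964} + 68139\right) - 161313 = \left(- \frac{16423}{\frac{1}{21948} - 116964} + 68139\right) - 161313 = \left(- \frac{16423}{- \frac{2567125871}{21948}} + 68139\right) - 161313 = \left(\left(-16423\right) \left(- \frac{21948}{2567125871}\right) + 68139\right) - 161313 = \left(\frac{360452004}{2567125871} + 68139\right) - 161313 = \frac{174921750176073}{2567125871} - 161313 = - \frac{239189025452550}{2567125871}$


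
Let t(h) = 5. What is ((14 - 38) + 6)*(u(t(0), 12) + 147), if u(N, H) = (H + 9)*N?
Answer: -4536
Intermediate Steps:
u(N, H) = N*(9 + H) (u(N, H) = (9 + H)*N = N*(9 + H))
((14 - 38) + 6)*(u(t(0), 12) + 147) = ((14 - 38) + 6)*(5*(9 + 12) + 147) = (-24 + 6)*(5*21 + 147) = -18*(105 + 147) = -18*252 = -4536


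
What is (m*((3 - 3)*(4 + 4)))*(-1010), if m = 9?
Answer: 0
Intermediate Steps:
(m*((3 - 3)*(4 + 4)))*(-1010) = (9*((3 - 3)*(4 + 4)))*(-1010) = (9*(0*8))*(-1010) = (9*0)*(-1010) = 0*(-1010) = 0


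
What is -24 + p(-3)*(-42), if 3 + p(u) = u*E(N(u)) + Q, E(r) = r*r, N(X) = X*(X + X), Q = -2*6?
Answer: 41430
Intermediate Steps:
Q = -12
N(X) = 2*X² (N(X) = X*(2*X) = 2*X²)
E(r) = r²
p(u) = -15 + 4*u⁵ (p(u) = -3 + (u*(2*u²)² - 12) = -3 + (u*(4*u⁴) - 12) = -3 + (4*u⁵ - 12) = -3 + (-12 + 4*u⁵) = -15 + 4*u⁵)
-24 + p(-3)*(-42) = -24 + (-15 + 4*(-3)⁵)*(-42) = -24 + (-15 + 4*(-243))*(-42) = -24 + (-15 - 972)*(-42) = -24 - 987*(-42) = -24 + 41454 = 41430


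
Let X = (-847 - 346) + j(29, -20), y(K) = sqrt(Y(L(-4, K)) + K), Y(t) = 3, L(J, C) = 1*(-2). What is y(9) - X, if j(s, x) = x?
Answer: 1213 + 2*sqrt(3) ≈ 1216.5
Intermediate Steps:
L(J, C) = -2
y(K) = sqrt(3 + K)
X = -1213 (X = (-847 - 346) - 20 = -1193 - 20 = -1213)
y(9) - X = sqrt(3 + 9) - 1*(-1213) = sqrt(12) + 1213 = 2*sqrt(3) + 1213 = 1213 + 2*sqrt(3)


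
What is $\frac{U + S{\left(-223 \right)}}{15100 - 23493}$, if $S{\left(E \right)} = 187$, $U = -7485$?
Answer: $\frac{7298}{8393} \approx 0.86953$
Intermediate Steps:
$\frac{U + S{\left(-223 \right)}}{15100 - 23493} = \frac{-7485 + 187}{15100 - 23493} = - \frac{7298}{-8393} = \left(-7298\right) \left(- \frac{1}{8393}\right) = \frac{7298}{8393}$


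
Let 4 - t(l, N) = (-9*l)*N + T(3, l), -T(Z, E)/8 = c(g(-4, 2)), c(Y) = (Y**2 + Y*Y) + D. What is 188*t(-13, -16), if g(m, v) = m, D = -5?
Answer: 393296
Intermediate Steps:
c(Y) = -5 + 2*Y**2 (c(Y) = (Y**2 + Y*Y) - 5 = (Y**2 + Y**2) - 5 = 2*Y**2 - 5 = -5 + 2*Y**2)
T(Z, E) = -216 (T(Z, E) = -8*(-5 + 2*(-4)**2) = -8*(-5 + 2*16) = -8*(-5 + 32) = -8*27 = -216)
t(l, N) = 220 + 9*N*l (t(l, N) = 4 - ((-9*l)*N - 216) = 4 - (-9*N*l - 216) = 4 - (-216 - 9*N*l) = 4 + (216 + 9*N*l) = 220 + 9*N*l)
188*t(-13, -16) = 188*(220 + 9*(-16)*(-13)) = 188*(220 + 1872) = 188*2092 = 393296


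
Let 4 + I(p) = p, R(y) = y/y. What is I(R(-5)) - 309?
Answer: -312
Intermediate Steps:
R(y) = 1
I(p) = -4 + p
I(R(-5)) - 309 = (-4 + 1) - 309 = -3 - 309 = -312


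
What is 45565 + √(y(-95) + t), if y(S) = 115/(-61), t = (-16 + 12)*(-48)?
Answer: 45565 + √707417/61 ≈ 45579.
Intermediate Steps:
t = 192 (t = -4*(-48) = 192)
y(S) = -115/61 (y(S) = 115*(-1/61) = -115/61)
45565 + √(y(-95) + t) = 45565 + √(-115/61 + 192) = 45565 + √(11597/61) = 45565 + √707417/61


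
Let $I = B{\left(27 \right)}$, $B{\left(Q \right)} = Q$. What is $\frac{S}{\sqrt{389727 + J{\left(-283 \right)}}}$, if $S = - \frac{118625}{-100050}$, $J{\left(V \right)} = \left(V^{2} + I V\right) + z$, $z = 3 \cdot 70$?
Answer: $\frac{949 \sqrt{462385}}{370092954} \approx 0.0017436$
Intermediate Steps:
$z = 210$
$I = 27$
$J{\left(V \right)} = 210 + V^{2} + 27 V$ ($J{\left(V \right)} = \left(V^{2} + 27 V\right) + 210 = 210 + V^{2} + 27 V$)
$S = \frac{4745}{4002}$ ($S = \left(-118625\right) \left(- \frac{1}{100050}\right) = \frac{4745}{4002} \approx 1.1857$)
$\frac{S}{\sqrt{389727 + J{\left(-283 \right)}}} = \frac{4745}{4002 \sqrt{389727 + \left(210 + \left(-283\right)^{2} + 27 \left(-283\right)\right)}} = \frac{4745}{4002 \sqrt{389727 + \left(210 + 80089 - 7641\right)}} = \frac{4745}{4002 \sqrt{389727 + 72658}} = \frac{4745}{4002 \sqrt{462385}} = \frac{4745 \frac{\sqrt{462385}}{462385}}{4002} = \frac{949 \sqrt{462385}}{370092954}$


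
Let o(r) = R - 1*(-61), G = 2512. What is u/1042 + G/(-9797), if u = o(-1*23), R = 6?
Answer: -1961105/10208474 ≈ -0.19211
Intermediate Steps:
o(r) = 67 (o(r) = 6 - 1*(-61) = 6 + 61 = 67)
u = 67
u/1042 + G/(-9797) = 67/1042 + 2512/(-9797) = 67*(1/1042) + 2512*(-1/9797) = 67/1042 - 2512/9797 = -1961105/10208474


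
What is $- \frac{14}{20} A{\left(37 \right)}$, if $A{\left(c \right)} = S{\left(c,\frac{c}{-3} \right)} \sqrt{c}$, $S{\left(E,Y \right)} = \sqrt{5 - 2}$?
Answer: $- \frac{7 \sqrt{111}}{10} \approx -7.375$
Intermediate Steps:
$S{\left(E,Y \right)} = \sqrt{3}$
$A{\left(c \right)} = \sqrt{3} \sqrt{c}$
$- \frac{14}{20} A{\left(37 \right)} = - \frac{14}{20} \sqrt{3} \sqrt{37} = \left(-14\right) \frac{1}{20} \sqrt{111} = - \frac{7 \sqrt{111}}{10}$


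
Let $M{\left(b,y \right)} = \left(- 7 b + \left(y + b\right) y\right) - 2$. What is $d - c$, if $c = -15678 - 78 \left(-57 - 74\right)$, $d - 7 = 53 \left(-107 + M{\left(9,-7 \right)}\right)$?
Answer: $-4391$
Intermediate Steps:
$M{\left(b,y \right)} = -2 - 7 b + y \left(b + y\right)$ ($M{\left(b,y \right)} = \left(- 7 b + \left(b + y\right) y\right) - 2 = \left(- 7 b + y \left(b + y\right)\right) - 2 = -2 - 7 b + y \left(b + y\right)$)
$d = -9851$ ($d = 7 + 53 \left(-107 + \left(-2 + \left(-7\right)^{2} - 63 + 9 \left(-7\right)\right)\right) = 7 + 53 \left(-107 - 79\right) = 7 + 53 \left(-186\right) = 7 - 9858 = -9851$)
$c = -5460$ ($c = -15678 - -10218 = -15678 + 10218 = -5460$)
$d - c = -9851 - -5460 = -9851 + 5460 = -4391$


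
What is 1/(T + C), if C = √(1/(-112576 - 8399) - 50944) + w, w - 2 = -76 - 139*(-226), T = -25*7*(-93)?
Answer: 5760224625/274279258469776 - 5*I*√29822516990439/274279258469776 ≈ 2.1001e-5 - 9.9552e-8*I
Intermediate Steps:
T = 16275 (T = -175*(-93) = 16275)
w = 31340 (w = 2 + (-76 - 139*(-226)) = 2 + (-76 + 31414) = 2 + 31338 = 31340)
C = 31340 + I*√29822516990439/24195 (C = √(1/(-112576 - 8399) - 50944) + 31340 = √(1/(-120975) - 50944) + 31340 = √(-1/120975 - 50944) + 31340 = √(-6162950401/120975) + 31340 = I*√29822516990439/24195 + 31340 = 31340 + I*√29822516990439/24195 ≈ 31340.0 + 225.71*I)
1/(T + C) = 1/(16275 + (31340 + I*√29822516990439/24195)) = 1/(47615 + I*√29822516990439/24195)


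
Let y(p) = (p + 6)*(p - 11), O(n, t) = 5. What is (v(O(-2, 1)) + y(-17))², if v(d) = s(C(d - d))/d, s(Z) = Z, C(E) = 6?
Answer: 2390116/25 ≈ 95605.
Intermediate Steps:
y(p) = (-11 + p)*(6 + p) (y(p) = (6 + p)*(-11 + p) = (-11 + p)*(6 + p))
v(d) = 6/d
(v(O(-2, 1)) + y(-17))² = (6/5 + (-66 + (-17)² - 5*(-17)))² = (6*(⅕) + (-66 + 289 + 85))² = (6/5 + 308)² = (1546/5)² = 2390116/25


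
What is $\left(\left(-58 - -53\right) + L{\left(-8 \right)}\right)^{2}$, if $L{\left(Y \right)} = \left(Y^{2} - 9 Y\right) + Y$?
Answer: $15129$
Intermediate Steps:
$L{\left(Y \right)} = Y^{2} - 8 Y$
$\left(\left(-58 - -53\right) + L{\left(-8 \right)}\right)^{2} = \left(\left(-58 - -53\right) - 8 \left(-8 - 8\right)\right)^{2} = \left(\left(-58 + 53\right) - -128\right)^{2} = \left(-5 + 128\right)^{2} = 123^{2} = 15129$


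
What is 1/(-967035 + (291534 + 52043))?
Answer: -1/623458 ≈ -1.6040e-6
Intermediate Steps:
1/(-967035 + (291534 + 52043)) = 1/(-967035 + 343577) = 1/(-623458) = -1/623458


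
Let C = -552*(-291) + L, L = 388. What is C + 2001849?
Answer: 2162869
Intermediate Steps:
C = 161020 (C = -552*(-291) + 388 = 160632 + 388 = 161020)
C + 2001849 = 161020 + 2001849 = 2162869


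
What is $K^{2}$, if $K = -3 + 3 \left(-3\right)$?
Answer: $144$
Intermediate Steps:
$K = -12$ ($K = -3 - 9 = -12$)
$K^{2} = \left(-12\right)^{2} = 144$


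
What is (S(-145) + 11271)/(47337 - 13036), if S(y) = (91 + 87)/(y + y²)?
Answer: 117669329/358102440 ≈ 0.32859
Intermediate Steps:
S(y) = 178/(y + y²)
(S(-145) + 11271)/(47337 - 13036) = (178/(-145*(1 - 145)) + 11271)/(47337 - 13036) = (178*(-1/145)/(-144) + 11271)/34301 = (178*(-1/145)*(-1/144) + 11271)*(1/34301) = (89/10440 + 11271)*(1/34301) = (117669329/10440)*(1/34301) = 117669329/358102440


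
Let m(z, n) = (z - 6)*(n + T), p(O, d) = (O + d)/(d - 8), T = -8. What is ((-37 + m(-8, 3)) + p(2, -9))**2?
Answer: 322624/289 ≈ 1116.3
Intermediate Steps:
p(O, d) = (O + d)/(-8 + d)
m(z, n) = (-8 + n)*(-6 + z) (m(z, n) = (z - 6)*(n - 8) = (-6 + z)*(-8 + n) = (-8 + n)*(-6 + z))
((-37 + m(-8, 3)) + p(2, -9))**2 = ((-37 + (48 - 8*(-8) - 6*3 + 3*(-8))) + (2 - 9)/(-8 - 9))**2 = ((-37 + (48 + 64 - 18 - 24)) - 7/(-17))**2 = ((-37 + 70) - 1/17*(-7))**2 = (33 + 7/17)**2 = (568/17)**2 = 322624/289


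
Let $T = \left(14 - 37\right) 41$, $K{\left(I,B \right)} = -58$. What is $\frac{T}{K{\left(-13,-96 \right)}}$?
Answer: $\frac{943}{58} \approx 16.259$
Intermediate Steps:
$T = -943$ ($T = \left(-23\right) 41 = -943$)
$\frac{T}{K{\left(-13,-96 \right)}} = - \frac{943}{-58} = \left(-943\right) \left(- \frac{1}{58}\right) = \frac{943}{58}$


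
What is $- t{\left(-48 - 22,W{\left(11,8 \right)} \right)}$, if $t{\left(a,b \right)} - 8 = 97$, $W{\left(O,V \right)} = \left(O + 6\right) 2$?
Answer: $-105$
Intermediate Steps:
$W{\left(O,V \right)} = 12 + 2 O$ ($W{\left(O,V \right)} = \left(6 + O\right) 2 = 12 + 2 O$)
$t{\left(a,b \right)} = 105$ ($t{\left(a,b \right)} = 8 + 97 = 105$)
$- t{\left(-48 - 22,W{\left(11,8 \right)} \right)} = \left(-1\right) 105 = -105$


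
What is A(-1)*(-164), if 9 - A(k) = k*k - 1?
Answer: -1476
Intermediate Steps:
A(k) = 10 - k² (A(k) = 9 - (k*k - 1) = 9 - (k² - 1) = 9 - (-1 + k²) = 9 + (1 - k²) = 10 - k²)
A(-1)*(-164) = (10 - 1*(-1)²)*(-164) = (10 - 1*1)*(-164) = (10 - 1)*(-164) = 9*(-164) = -1476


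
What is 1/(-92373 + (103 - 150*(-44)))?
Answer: -1/85670 ≈ -1.1673e-5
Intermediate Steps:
1/(-92373 + (103 - 150*(-44))) = 1/(-92373 + (103 + 6600)) = 1/(-92373 + 6703) = 1/(-85670) = -1/85670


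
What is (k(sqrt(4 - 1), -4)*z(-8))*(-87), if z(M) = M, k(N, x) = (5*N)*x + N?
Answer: -13224*sqrt(3) ≈ -22905.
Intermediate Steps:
k(N, x) = N + 5*N*x (k(N, x) = 5*N*x + N = N + 5*N*x)
(k(sqrt(4 - 1), -4)*z(-8))*(-87) = ((sqrt(4 - 1)*(1 + 5*(-4)))*(-8))*(-87) = ((sqrt(3)*(1 - 20))*(-8))*(-87) = ((sqrt(3)*(-19))*(-8))*(-87) = (-19*sqrt(3)*(-8))*(-87) = (152*sqrt(3))*(-87) = -13224*sqrt(3)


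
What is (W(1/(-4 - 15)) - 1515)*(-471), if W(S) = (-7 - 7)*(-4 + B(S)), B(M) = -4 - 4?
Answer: 634437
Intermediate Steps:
B(M) = -8
W(S) = 168 (W(S) = (-7 - 7)*(-4 - 8) = -14*(-12) = 168)
(W(1/(-4 - 15)) - 1515)*(-471) = (168 - 1515)*(-471) = -1347*(-471) = 634437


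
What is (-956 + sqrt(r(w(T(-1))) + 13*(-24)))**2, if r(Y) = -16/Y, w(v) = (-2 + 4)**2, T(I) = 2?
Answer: 913620 - 3824*I*sqrt(79) ≈ 9.1362e+5 - 33988.0*I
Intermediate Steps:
w(v) = 4 (w(v) = 2**2 = 4)
(-956 + sqrt(r(w(T(-1))) + 13*(-24)))**2 = (-956 + sqrt(-16/4 + 13*(-24)))**2 = (-956 + sqrt(-16*1/4 - 312))**2 = (-956 + sqrt(-4 - 312))**2 = (-956 + sqrt(-316))**2 = (-956 + 2*I*sqrt(79))**2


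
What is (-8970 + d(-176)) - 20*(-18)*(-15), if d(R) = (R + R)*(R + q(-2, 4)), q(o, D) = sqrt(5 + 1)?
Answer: 47582 - 352*sqrt(6) ≈ 46720.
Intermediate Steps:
q(o, D) = sqrt(6)
d(R) = 2*R*(R + sqrt(6)) (d(R) = (R + R)*(R + sqrt(6)) = (2*R)*(R + sqrt(6)) = 2*R*(R + sqrt(6)))
(-8970 + d(-176)) - 20*(-18)*(-15) = (-8970 + 2*(-176)*(-176 + sqrt(6))) - 20*(-18)*(-15) = (-8970 + (61952 - 352*sqrt(6))) + 360*(-15) = (52982 - 352*sqrt(6)) - 5400 = 47582 - 352*sqrt(6)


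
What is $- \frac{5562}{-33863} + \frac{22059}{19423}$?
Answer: $\frac{855014643}{657721049} \approx 1.3$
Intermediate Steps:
$- \frac{5562}{-33863} + \frac{22059}{19423} = \left(-5562\right) \left(- \frac{1}{33863}\right) + 22059 \cdot \frac{1}{19423} = \frac{5562}{33863} + \frac{22059}{19423} = \frac{855014643}{657721049}$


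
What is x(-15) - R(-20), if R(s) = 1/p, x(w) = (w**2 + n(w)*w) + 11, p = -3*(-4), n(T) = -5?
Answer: 3731/12 ≈ 310.92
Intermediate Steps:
p = 12
x(w) = 11 + w**2 - 5*w (x(w) = (w**2 - 5*w) + 11 = 11 + w**2 - 5*w)
R(s) = 1/12
x(-15) - R(-20) = (11 + (-15)**2 - 5*(-15)) - 1*1/12 = (11 + 225 + 75) - 1/12 = 311 - 1/12 = 3731/12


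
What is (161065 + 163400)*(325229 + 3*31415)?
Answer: 136104631410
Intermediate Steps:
(161065 + 163400)*(325229 + 3*31415) = 324465*(325229 + 94245) = 324465*419474 = 136104631410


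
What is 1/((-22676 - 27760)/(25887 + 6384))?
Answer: -10757/16812 ≈ -0.63984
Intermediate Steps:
1/((-22676 - 27760)/(25887 + 6384)) = 1/(-50436/32271) = 1/(-50436*1/32271) = 1/(-16812/10757) = -10757/16812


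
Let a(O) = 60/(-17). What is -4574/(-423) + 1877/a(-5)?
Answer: -4407689/8460 ≈ -521.00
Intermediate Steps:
a(O) = -60/17 (a(O) = 60*(-1/17) = -60/17)
-4574/(-423) + 1877/a(-5) = -4574/(-423) + 1877/(-60/17) = -4574*(-1/423) + 1877*(-17/60) = 4574/423 - 31909/60 = -4407689/8460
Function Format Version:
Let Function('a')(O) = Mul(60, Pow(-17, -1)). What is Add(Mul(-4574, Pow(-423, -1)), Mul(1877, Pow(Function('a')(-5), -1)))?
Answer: Rational(-4407689, 8460) ≈ -521.00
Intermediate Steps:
Function('a')(O) = Rational(-60, 17) (Function('a')(O) = Mul(60, Rational(-1, 17)) = Rational(-60, 17))
Add(Mul(-4574, Pow(-423, -1)), Mul(1877, Pow(Function('a')(-5), -1))) = Add(Mul(-4574, Pow(-423, -1)), Mul(1877, Pow(Rational(-60, 17), -1))) = Add(Mul(-4574, Rational(-1, 423)), Mul(1877, Rational(-17, 60))) = Add(Rational(4574, 423), Rational(-31909, 60)) = Rational(-4407689, 8460)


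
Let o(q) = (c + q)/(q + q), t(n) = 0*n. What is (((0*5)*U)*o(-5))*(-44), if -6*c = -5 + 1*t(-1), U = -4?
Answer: 0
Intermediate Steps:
t(n) = 0
c = ⅚ (c = -(-5 + 1*0)/6 = -(-5 + 0)/6 = -⅙*(-5) = ⅚ ≈ 0.83333)
o(q) = (⅚ + q)/(2*q) (o(q) = (⅚ + q)/(q + q) = (⅚ + q)/((2*q)) = (⅚ + q)*(1/(2*q)) = (⅚ + q)/(2*q))
(((0*5)*U)*o(-5))*(-44) = (((0*5)*(-4))*((1/12)*(5 + 6*(-5))/(-5)))*(-44) = ((0*(-4))*((1/12)*(-⅕)*(5 - 30)))*(-44) = (0*((1/12)*(-⅕)*(-25)))*(-44) = (0*(5/12))*(-44) = 0*(-44) = 0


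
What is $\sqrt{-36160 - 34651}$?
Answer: $13 i \sqrt{419} \approx 266.1 i$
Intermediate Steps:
$\sqrt{-36160 - 34651} = \sqrt{-70811} = 13 i \sqrt{419}$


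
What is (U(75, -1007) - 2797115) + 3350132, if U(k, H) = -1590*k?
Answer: 433767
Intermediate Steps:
(U(75, -1007) - 2797115) + 3350132 = (-1590*75 - 2797115) + 3350132 = (-119250 - 2797115) + 3350132 = -2916365 + 3350132 = 433767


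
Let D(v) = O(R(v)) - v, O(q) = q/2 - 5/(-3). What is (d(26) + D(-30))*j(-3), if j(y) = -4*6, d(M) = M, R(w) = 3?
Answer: -1420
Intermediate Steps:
O(q) = 5/3 + q/2 (O(q) = q*(½) - 5*(-⅓) = q/2 + 5/3 = 5/3 + q/2)
D(v) = 19/6 - v (D(v) = (5/3 + (½)*3) - v = (5/3 + 3/2) - v = 19/6 - v)
j(y) = -24
(d(26) + D(-30))*j(-3) = (26 + (19/6 - 1*(-30)))*(-24) = (26 + (19/6 + 30))*(-24) = (26 + 199/6)*(-24) = (355/6)*(-24) = -1420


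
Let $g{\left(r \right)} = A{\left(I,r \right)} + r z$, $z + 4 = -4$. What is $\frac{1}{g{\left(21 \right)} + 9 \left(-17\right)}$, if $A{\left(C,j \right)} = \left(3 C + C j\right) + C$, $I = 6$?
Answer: $- \frac{1}{171} \approx -0.005848$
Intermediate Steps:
$z = -8$ ($z = -4 - 4 = -8$)
$A{\left(C,j \right)} = 4 C + C j$
$g{\left(r \right)} = 24 - 2 r$ ($g{\left(r \right)} = 6 \left(4 + r\right) + r \left(-8\right) = \left(24 + 6 r\right) - 8 r = 24 - 2 r$)
$\frac{1}{g{\left(21 \right)} + 9 \left(-17\right)} = \frac{1}{\left(24 - 42\right) + 9 \left(-17\right)} = \frac{1}{\left(24 - 42\right) - 153} = \frac{1}{-18 - 153} = \frac{1}{-171} = - \frac{1}{171}$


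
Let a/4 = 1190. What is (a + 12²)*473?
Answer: 2319592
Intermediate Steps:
a = 4760 (a = 4*1190 = 4760)
(a + 12²)*473 = (4760 + 12²)*473 = (4760 + 144)*473 = 4904*473 = 2319592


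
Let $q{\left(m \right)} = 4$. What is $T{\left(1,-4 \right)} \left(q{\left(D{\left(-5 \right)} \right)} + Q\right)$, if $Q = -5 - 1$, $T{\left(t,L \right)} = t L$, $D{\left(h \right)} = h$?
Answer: $8$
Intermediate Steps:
$T{\left(t,L \right)} = L t$
$Q = -6$
$T{\left(1,-4 \right)} \left(q{\left(D{\left(-5 \right)} \right)} + Q\right) = \left(-4\right) 1 \left(4 - 6\right) = \left(-4\right) \left(-2\right) = 8$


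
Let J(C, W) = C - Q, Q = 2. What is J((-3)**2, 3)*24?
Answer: 168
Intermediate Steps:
J(C, W) = -2 + C (J(C, W) = C - 1*2 = C - 2 = -2 + C)
J((-3)**2, 3)*24 = (-2 + (-3)**2)*24 = (-2 + 9)*24 = 7*24 = 168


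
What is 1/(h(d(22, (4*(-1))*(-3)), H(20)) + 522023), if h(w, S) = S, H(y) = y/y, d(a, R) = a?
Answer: 1/522024 ≈ 1.9156e-6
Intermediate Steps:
H(y) = 1
1/(h(d(22, (4*(-1))*(-3)), H(20)) + 522023) = 1/(1 + 522023) = 1/522024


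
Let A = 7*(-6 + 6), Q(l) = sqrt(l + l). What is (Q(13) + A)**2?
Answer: 26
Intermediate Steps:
Q(l) = sqrt(2)*sqrt(l) (Q(l) = sqrt(2*l) = sqrt(2)*sqrt(l))
A = 0 (A = 7*0 = 0)
(Q(13) + A)**2 = (sqrt(2)*sqrt(13) + 0)**2 = (sqrt(26) + 0)**2 = (sqrt(26))**2 = 26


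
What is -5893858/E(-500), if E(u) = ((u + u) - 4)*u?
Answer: -2946929/251000 ≈ -11.741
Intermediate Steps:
E(u) = u*(-4 + 2*u) (E(u) = (2*u - 4)*u = (-4 + 2*u)*u = u*(-4 + 2*u))
-5893858/E(-500) = -5893858*(-1/(1000*(-2 - 500))) = -5893858/(2*(-500)*(-502)) = -5893858/502000 = -5893858*1/502000 = -2946929/251000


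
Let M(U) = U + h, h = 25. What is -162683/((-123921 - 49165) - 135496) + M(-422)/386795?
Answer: 62802463931/119357974690 ≈ 0.52617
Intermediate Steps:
M(U) = 25 + U (M(U) = U + 25 = 25 + U)
-162683/((-123921 - 49165) - 135496) + M(-422)/386795 = -162683/((-123921 - 49165) - 135496) + (25 - 422)/386795 = -162683/(-173086 - 135496) - 397*1/386795 = -162683/(-308582) - 397/386795 = -162683*(-1/308582) - 397/386795 = 162683/308582 - 397/386795 = 62802463931/119357974690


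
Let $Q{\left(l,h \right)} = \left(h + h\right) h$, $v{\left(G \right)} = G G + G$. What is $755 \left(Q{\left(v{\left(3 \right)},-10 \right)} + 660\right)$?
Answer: $649300$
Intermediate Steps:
$v{\left(G \right)} = G + G^{2}$ ($v{\left(G \right)} = G^{2} + G = G + G^{2}$)
$Q{\left(l,h \right)} = 2 h^{2}$ ($Q{\left(l,h \right)} = 2 h h = 2 h^{2}$)
$755 \left(Q{\left(v{\left(3 \right)},-10 \right)} + 660\right) = 755 \left(2 \left(-10\right)^{2} + 660\right) = 755 \left(2 \cdot 100 + 660\right) = 755 \left(200 + 660\right) = 755 \cdot 860 = 649300$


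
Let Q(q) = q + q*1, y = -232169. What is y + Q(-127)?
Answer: -232423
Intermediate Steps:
Q(q) = 2*q (Q(q) = q + q = 2*q)
y + Q(-127) = -232169 + 2*(-127) = -232169 - 254 = -232423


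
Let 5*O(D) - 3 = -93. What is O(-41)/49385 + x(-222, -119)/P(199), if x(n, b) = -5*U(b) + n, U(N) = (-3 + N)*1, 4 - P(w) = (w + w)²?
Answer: -1100629/391129200 ≈ -0.0028140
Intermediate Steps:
P(w) = 4 - 4*w² (P(w) = 4 - (w + w)² = 4 - (2*w)² = 4 - 4*w²)
U(N) = -3 + N
O(D) = -18 (O(D) = ⅗ + (⅕)*(-93) = ⅗ - 93/5 = -18)
x(n, b) = 15 + n - 5*b (x(n, b) = -5*(-3 + b) + n = (15 - 5*b) + n = 15 + n - 5*b)
O(-41)/49385 + x(-222, -119)/P(199) = -18/49385 + (15 - 222 - 5*(-119))/(4 - 4*199²) = -18*1/49385 + (15 - 222 + 595)/(4 - 4*39601) = -18/49385 + 388/(4 - 158404) = -18/49385 + 388/(-158400) = -18/49385 + 388*(-1/158400) = -18/49385 - 97/39600 = -1100629/391129200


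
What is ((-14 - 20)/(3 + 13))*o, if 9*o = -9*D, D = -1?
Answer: -17/8 ≈ -2.1250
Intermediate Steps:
o = 1 (o = (-9*(-1))/9 = (⅑)*9 = 1)
((-14 - 20)/(3 + 13))*o = ((-14 - 20)/(3 + 13))*1 = -34/16*1 = -34*1/16*1 = -17/8*1 = -17/8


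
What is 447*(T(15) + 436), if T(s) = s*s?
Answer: 295467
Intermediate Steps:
T(s) = s**2
447*(T(15) + 436) = 447*(15**2 + 436) = 447*(225 + 436) = 447*661 = 295467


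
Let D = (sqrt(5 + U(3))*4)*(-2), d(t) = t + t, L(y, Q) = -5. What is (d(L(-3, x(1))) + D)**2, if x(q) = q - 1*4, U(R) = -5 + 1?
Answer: 324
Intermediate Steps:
U(R) = -4
x(q) = -4 + q (x(q) = q - 4 = -4 + q)
d(t) = 2*t
D = -8 (D = (sqrt(5 - 4)*4)*(-2) = (sqrt(1)*4)*(-2) = (1*4)*(-2) = 4*(-2) = -8)
(d(L(-3, x(1))) + D)**2 = (2*(-5) - 8)**2 = (-10 - 8)**2 = (-18)**2 = 324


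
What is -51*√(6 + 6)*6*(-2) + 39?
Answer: 39 + 1224*√3 ≈ 2159.0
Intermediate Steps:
-51*√(6 + 6)*6*(-2) + 39 = -51*√12*6*(-2) + 39 = -51*(2*√3)*6*(-2) + 39 = -51*12*√3*(-2) + 39 = -(-1224)*√3 + 39 = 1224*√3 + 39 = 39 + 1224*√3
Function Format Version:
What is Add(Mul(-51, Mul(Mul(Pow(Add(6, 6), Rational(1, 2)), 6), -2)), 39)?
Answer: Add(39, Mul(1224, Pow(3, Rational(1, 2)))) ≈ 2159.0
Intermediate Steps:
Add(Mul(-51, Mul(Mul(Pow(Add(6, 6), Rational(1, 2)), 6), -2)), 39) = Add(Mul(-51, Mul(Mul(Pow(12, Rational(1, 2)), 6), -2)), 39) = Add(Mul(-51, Mul(Mul(Mul(2, Pow(3, Rational(1, 2))), 6), -2)), 39) = Add(Mul(-51, Mul(Mul(12, Pow(3, Rational(1, 2))), -2)), 39) = Add(Mul(-51, Mul(-24, Pow(3, Rational(1, 2)))), 39) = Add(Mul(1224, Pow(3, Rational(1, 2))), 39) = Add(39, Mul(1224, Pow(3, Rational(1, 2))))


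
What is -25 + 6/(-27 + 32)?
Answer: -119/5 ≈ -23.800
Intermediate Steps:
-25 + 6/(-27 + 32) = -25 + 6/5 = -119/5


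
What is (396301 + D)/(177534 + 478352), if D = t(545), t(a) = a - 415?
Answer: 56633/93698 ≈ 0.60442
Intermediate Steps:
t(a) = -415 + a
D = 130 (D = -415 + 545 = 130)
(396301 + D)/(177534 + 478352) = (396301 + 130)/(177534 + 478352) = 396431/655886 = 396431*(1/655886) = 56633/93698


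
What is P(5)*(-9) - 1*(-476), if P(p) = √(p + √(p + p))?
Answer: 476 - 9*√(5 + √10) ≈ 450.29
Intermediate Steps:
P(p) = √(p + √2*√p) (P(p) = √(p + √(2*p)) = √(p + √2*√p))
P(5)*(-9) - 1*(-476) = √(5 + √2*√5)*(-9) - 1*(-476) = √(5 + √10)*(-9) + 476 = -9*√(5 + √10) + 476 = 476 - 9*√(5 + √10)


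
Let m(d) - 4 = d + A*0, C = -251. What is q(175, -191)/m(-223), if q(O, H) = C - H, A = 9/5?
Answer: 20/73 ≈ 0.27397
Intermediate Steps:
A = 9/5 (A = 9*(⅕) = 9/5 ≈ 1.8000)
q(O, H) = -251 - H
m(d) = 4 + d (m(d) = 4 + (d + (9/5)*0) = 4 + (d + 0) = 4 + d)
q(175, -191)/m(-223) = (-251 - 1*(-191))/(4 - 223) = (-251 + 191)/(-219) = -60*(-1/219) = 20/73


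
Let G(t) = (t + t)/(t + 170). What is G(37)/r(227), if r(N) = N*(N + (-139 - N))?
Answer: -74/6531471 ≈ -1.1330e-5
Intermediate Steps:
r(N) = -139*N (r(N) = N*(-139) = -139*N)
G(t) = 2*t/(170 + t) (G(t) = (2*t)/(170 + t) = 2*t/(170 + t))
G(37)/r(227) = (2*37/(170 + 37))/((-139*227)) = (2*37/207)/(-31553) = (2*37*(1/207))*(-1/31553) = (74/207)*(-1/31553) = -74/6531471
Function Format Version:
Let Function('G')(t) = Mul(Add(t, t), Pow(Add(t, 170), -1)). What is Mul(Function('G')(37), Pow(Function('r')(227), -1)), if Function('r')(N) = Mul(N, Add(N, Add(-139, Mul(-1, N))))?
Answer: Rational(-74, 6531471) ≈ -1.1330e-5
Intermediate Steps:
Function('r')(N) = Mul(-139, N) (Function('r')(N) = Mul(N, -139) = Mul(-139, N))
Function('G')(t) = Mul(2, t, Pow(Add(170, t), -1)) (Function('G')(t) = Mul(Mul(2, t), Pow(Add(170, t), -1)) = Mul(2, t, Pow(Add(170, t), -1)))
Mul(Function('G')(37), Pow(Function('r')(227), -1)) = Mul(Mul(2, 37, Pow(Add(170, 37), -1)), Pow(Mul(-139, 227), -1)) = Mul(Mul(2, 37, Pow(207, -1)), Pow(-31553, -1)) = Mul(Mul(2, 37, Rational(1, 207)), Rational(-1, 31553)) = Mul(Rational(74, 207), Rational(-1, 31553)) = Rational(-74, 6531471)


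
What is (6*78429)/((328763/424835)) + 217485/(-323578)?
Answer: 3805202748947445/6257674942 ≈ 6.0809e+5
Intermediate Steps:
(6*78429)/((328763/424835)) + 217485/(-323578) = 470574/((328763*(1/424835))) + 217485*(-1/323578) = 470574/(328763/424835) - 217485/323578 = 470574*(424835/328763) - 217485/323578 = 199916305290/328763 - 217485/323578 = 3805202748947445/6257674942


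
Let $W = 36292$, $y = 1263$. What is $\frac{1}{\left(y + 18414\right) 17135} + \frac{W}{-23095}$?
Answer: $- \frac{16424706701}{10452127245} \approx -1.5714$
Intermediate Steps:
$\frac{1}{\left(y + 18414\right) 17135} + \frac{W}{-23095} = \frac{1}{\left(1263 + 18414\right) 17135} + \frac{36292}{-23095} = \frac{1}{19677} \cdot \frac{1}{17135} + 36292 \left(- \frac{1}{23095}\right) = \frac{1}{19677} \cdot \frac{1}{17135} - \frac{36292}{23095} = \frac{1}{337165395} - \frac{36292}{23095} = - \frac{16424706701}{10452127245}$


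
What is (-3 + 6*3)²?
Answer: 225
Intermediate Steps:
(-3 + 6*3)² = (-3 + 18)² = 15² = 225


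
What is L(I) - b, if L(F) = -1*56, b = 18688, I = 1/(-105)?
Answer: -18744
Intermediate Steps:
I = -1/105 ≈ -0.0095238
L(F) = -56
L(I) - b = -56 - 1*18688 = -56 - 18688 = -18744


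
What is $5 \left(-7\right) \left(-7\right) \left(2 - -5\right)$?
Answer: $1715$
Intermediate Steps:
$5 \left(-7\right) \left(-7\right) \left(2 - -5\right) = 5 \cdot 49 \left(2 + 5\right) = 5 \cdot 49 \cdot 7 = 5 \cdot 343 = 1715$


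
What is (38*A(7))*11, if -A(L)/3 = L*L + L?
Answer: -70224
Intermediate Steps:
A(L) = -3*L - 3*L² (A(L) = -3*(L*L + L) = -3*(L² + L) = -3*(L + L²) = -3*L - 3*L²)
(38*A(7))*11 = (38*(-3*7*(1 + 7)))*11 = (38*(-3*7*8))*11 = (38*(-168))*11 = -6384*11 = -70224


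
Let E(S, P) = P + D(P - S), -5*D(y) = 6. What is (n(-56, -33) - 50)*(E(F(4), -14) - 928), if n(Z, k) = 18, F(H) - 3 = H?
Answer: 150912/5 ≈ 30182.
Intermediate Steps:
F(H) = 3 + H
D(y) = -6/5 (D(y) = -⅕*6 = -6/5)
E(S, P) = -6/5 + P (E(S, P) = P - 6/5 = -6/5 + P)
(n(-56, -33) - 50)*(E(F(4), -14) - 928) = (18 - 50)*((-6/5 - 14) - 928) = -32*(-76/5 - 928) = -32*(-4716/5) = 150912/5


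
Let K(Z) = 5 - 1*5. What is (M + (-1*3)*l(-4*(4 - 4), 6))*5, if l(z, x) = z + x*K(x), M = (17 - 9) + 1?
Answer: 45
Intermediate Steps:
M = 9 (M = 8 + 1 = 9)
K(Z) = 0 (K(Z) = 5 - 5 = 0)
l(z, x) = z (l(z, x) = z + x*0 = z + 0 = z)
(M + (-1*3)*l(-4*(4 - 4), 6))*5 = (9 + (-1*3)*(-4*(4 - 4)))*5 = (9 - (-12)*0)*5 = (9 - 3*0)*5 = (9 + 0)*5 = 9*5 = 45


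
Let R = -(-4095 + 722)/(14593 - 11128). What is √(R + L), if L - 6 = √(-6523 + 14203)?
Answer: √(9302755 + 21344400*√30)/1155 ≈ 9.7267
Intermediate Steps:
L = 6 + 16*√30 (L = 6 + √(-6523 + 14203) = 6 + √7680 = 6 + 16*√30 ≈ 93.636)
R = 3373/3465 (R = -(-3373)/3465 = -1*(-3373/3465) = 3373/3465 ≈ 0.97345)
√(R + L) = √(3373/3465 + (6 + 16*√30)) = √(24163/3465 + 16*√30)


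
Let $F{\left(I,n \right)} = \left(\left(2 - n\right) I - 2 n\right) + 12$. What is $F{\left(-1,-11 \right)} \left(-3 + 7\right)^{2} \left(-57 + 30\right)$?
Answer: $-9072$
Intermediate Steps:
$F{\left(I,n \right)} = 12 - 2 n + I \left(2 - n\right)$ ($F{\left(I,n \right)} = \left(I \left(2 - n\right) - 2 n\right) + 12 = \left(- 2 n + I \left(2 - n\right)\right) + 12 = 12 - 2 n + I \left(2 - n\right)$)
$F{\left(-1,-11 \right)} \left(-3 + 7\right)^{2} \left(-57 + 30\right) = \left(12 - -22 + 2 \left(-1\right) - \left(-1\right) \left(-11\right)\right) \left(-3 + 7\right)^{2} \left(-57 + 30\right) = \left(12 + 22 - 2 - 11\right) 4^{2} \left(-27\right) = 21 \cdot 16 \left(-27\right) = 336 \left(-27\right) = -9072$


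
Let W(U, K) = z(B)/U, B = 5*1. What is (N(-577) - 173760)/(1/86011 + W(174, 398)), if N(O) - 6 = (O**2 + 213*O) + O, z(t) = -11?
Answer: -534238232058/945947 ≈ -5.6477e+5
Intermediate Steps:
B = 5
N(O) = 6 + O**2 + 214*O (N(O) = 6 + ((O**2 + 213*O) + O) = 6 + (O**2 + 214*O) = 6 + O**2 + 214*O)
W(U, K) = -11/U
(N(-577) - 173760)/(1/86011 + W(174, 398)) = ((6 + (-577)**2 + 214*(-577)) - 173760)/(1/86011 - 11/174) = ((6 + 332929 - 123478) - 173760)/(1/86011 - 11*1/174) = (209457 - 173760)/(1/86011 - 11/174) = 35697/(-945947/14965914) = 35697*(-14965914/945947) = -534238232058/945947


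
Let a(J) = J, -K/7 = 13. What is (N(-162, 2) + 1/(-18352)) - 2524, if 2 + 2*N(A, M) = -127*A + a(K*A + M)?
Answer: 277739167/18352 ≈ 15134.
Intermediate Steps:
K = -91 (K = -7*13 = -91)
N(A, M) = -1 + M/2 - 109*A (N(A, M) = -1 + (-127*A + (-91*A + M))/2 = -1 + (-127*A + (M - 91*A))/2 = -1 + (M - 218*A)/2 = -1 + (M/2 - 109*A) = -1 + M/2 - 109*A)
(N(-162, 2) + 1/(-18352)) - 2524 = ((-1 + (½)*2 - 109*(-162)) + 1/(-18352)) - 2524 = ((-1 + 1 + 17658) - 1/18352) - 2524 = (17658 - 1/18352) - 2524 = 324059615/18352 - 2524 = 277739167/18352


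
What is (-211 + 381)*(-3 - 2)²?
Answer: 4250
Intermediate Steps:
(-211 + 381)*(-3 - 2)² = 170*(-5)² = 170*25 = 4250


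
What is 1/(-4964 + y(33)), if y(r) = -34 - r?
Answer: -1/5031 ≈ -0.00019877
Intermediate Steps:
1/(-4964 + y(33)) = 1/(-4964 + (-34 - 1*33)) = 1/(-4964 + (-34 - 33)) = 1/(-4964 - 67) = 1/(-5031) = -1/5031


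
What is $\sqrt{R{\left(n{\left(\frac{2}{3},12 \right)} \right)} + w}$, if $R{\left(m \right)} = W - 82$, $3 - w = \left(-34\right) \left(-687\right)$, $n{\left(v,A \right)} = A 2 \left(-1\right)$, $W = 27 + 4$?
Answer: $i \sqrt{23406} \approx 152.99 i$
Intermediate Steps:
$W = 31$
$n{\left(v,A \right)} = - 2 A$ ($n{\left(v,A \right)} = 2 A \left(-1\right) = - 2 A$)
$w = -23355$ ($w = 3 - \left(-34\right) \left(-687\right) = 3 - 23358 = -23355$)
$R{\left(m \right)} = -51$ ($R{\left(m \right)} = 31 - 82 = -51$)
$\sqrt{R{\left(n{\left(\frac{2}{3},12 \right)} \right)} + w} = \sqrt{-51 - 23355} = \sqrt{-23406} = i \sqrt{23406}$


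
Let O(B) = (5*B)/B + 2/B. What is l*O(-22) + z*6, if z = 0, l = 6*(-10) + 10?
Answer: -2700/11 ≈ -245.45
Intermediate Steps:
l = -50 (l = -60 + 10 = -50)
O(B) = 5 + 2/B
l*O(-22) + z*6 = -50*(5 + 2/(-22)) + 0*6 = -50*(5 + 2*(-1/22)) + 0 = -50*(5 - 1/11) + 0 = -50*54/11 + 0 = -2700/11 + 0 = -2700/11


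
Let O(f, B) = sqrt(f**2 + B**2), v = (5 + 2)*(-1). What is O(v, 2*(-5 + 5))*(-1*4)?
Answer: -28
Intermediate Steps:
v = -7 (v = 7*(-1) = -7)
O(f, B) = sqrt(B**2 + f**2)
O(v, 2*(-5 + 5))*(-1*4) = sqrt((2*(-5 + 5))**2 + (-7)**2)*(-1*4) = sqrt((2*0)**2 + 49)*(-4) = sqrt(0**2 + 49)*(-4) = sqrt(0 + 49)*(-4) = sqrt(49)*(-4) = 7*(-4) = -28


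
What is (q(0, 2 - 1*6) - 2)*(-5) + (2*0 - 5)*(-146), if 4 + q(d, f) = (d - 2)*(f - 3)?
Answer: 690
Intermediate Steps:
q(d, f) = -4 + (-3 + f)*(-2 + d) (q(d, f) = -4 + (d - 2)*(f - 3) = -4 + (-2 + d)*(-3 + f) = -4 + (-3 + f)*(-2 + d))
(q(0, 2 - 1*6) - 2)*(-5) + (2*0 - 5)*(-146) = ((2 - 3*0 - 2*(2 - 1*6) + 0*(2 - 1*6)) - 2)*(-5) + (2*0 - 5)*(-146) = ((2 + 0 - 2*(2 - 6) + 0*(2 - 6)) - 2)*(-5) + (0 - 5)*(-146) = ((2 + 0 - 2*(-4) + 0*(-4)) - 2)*(-5) - 5*(-146) = ((2 + 0 + 8 + 0) - 2)*(-5) + 730 = (10 - 2)*(-5) + 730 = 8*(-5) + 730 = -40 + 730 = 690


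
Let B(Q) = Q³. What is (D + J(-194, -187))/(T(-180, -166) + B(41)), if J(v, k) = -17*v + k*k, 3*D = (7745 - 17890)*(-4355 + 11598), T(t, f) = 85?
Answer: -36682717/103509 ≈ -354.39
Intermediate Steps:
D = -73480235/3 (D = ((7745 - 17890)*(-4355 + 11598))/3 = (-10145*7243)/3 = (⅓)*(-73480235) = -73480235/3 ≈ -2.4493e+7)
J(v, k) = k² - 17*v (J(v, k) = -17*v + k² = k² - 17*v)
(D + J(-194, -187))/(T(-180, -166) + B(41)) = (-73480235/3 + ((-187)² - 17*(-194)))/(85 + 41³) = (-73480235/3 + (34969 + 3298))/(85 + 68921) = (-73480235/3 + 38267)/69006 = -73365434/3*1/69006 = -36682717/103509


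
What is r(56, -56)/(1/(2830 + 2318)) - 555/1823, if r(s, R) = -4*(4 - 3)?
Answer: -37539771/1823 ≈ -20592.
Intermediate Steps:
r(s, R) = -4 (r(s, R) = -4*1 = -4)
r(56, -56)/(1/(2830 + 2318)) - 555/1823 = -4/(1/(2830 + 2318)) - 555/1823 = -4/(1/5148) - 555*1/1823 = -4/1/5148 - 555/1823 = -4*5148 - 555/1823 = -20592 - 555/1823 = -37539771/1823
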